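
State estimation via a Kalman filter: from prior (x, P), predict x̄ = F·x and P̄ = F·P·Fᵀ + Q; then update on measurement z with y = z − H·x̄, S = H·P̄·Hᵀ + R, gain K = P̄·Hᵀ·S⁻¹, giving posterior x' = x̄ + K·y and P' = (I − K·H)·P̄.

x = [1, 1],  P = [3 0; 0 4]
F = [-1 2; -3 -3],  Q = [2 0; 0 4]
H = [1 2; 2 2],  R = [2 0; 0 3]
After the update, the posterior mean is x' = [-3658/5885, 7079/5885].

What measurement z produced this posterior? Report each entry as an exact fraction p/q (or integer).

z = [2, 1]

x̄ = F·x = [1, -6]
P̄ = F·P·Fᵀ + Q = [21 -15; -15 67]
S = H·P̄·Hᵀ + R = [231 220; 220 235]
K = P̄·Hᵀ·S⁻¹ = [-951/1177 432/535; 1017/1177 -196/535]
x' − x̄ = [-9543/5885, 42389/5885] = K·y
y = (KᵀK)⁻¹·Kᵀ·(x' − x̄) = [13, 11]
z = y + H·x̄ = [13, 11] + [-11, -10] = [2, 1]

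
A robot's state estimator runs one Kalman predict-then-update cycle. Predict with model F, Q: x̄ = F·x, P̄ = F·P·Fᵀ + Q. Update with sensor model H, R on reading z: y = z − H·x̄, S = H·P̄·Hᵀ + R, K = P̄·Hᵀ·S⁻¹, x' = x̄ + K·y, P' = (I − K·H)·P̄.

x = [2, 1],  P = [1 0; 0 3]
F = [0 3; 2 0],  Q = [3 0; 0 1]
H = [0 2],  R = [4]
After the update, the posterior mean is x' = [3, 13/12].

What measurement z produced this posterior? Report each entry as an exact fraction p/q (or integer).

z = [1]

x̄ = F·x = [3, 4]
P̄ = F·P·Fᵀ + Q = [30 0; 0 5]
S = H·P̄·Hᵀ + R = [24]
K = P̄·Hᵀ·S⁻¹ = [0; 5/12]
x' − x̄ = [0, -35/12] = K·y
y = (KᵀK)⁻¹·Kᵀ·(x' − x̄) = [-7]
z = y + H·x̄ = [-7] + [8] = [1]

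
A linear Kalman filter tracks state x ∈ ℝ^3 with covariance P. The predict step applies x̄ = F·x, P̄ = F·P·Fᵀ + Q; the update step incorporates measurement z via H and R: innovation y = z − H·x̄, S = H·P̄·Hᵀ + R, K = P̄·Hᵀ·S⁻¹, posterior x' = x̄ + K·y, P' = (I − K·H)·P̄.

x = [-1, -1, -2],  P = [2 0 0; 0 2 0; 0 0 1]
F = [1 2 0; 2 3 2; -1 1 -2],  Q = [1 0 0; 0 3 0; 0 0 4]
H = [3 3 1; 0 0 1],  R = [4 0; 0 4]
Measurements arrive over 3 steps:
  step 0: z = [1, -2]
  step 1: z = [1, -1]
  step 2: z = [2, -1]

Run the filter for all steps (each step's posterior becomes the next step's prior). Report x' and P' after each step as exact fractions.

step 0: x̄ = F·x = [-3, -9, 4]
step 0: P̄ = F·P·Fᵀ + Q = [11 16 2; 16 33 -2; 2 -2 12]
step 0: y = z − H·x̄ = [33, -6]
step 0: S = H·P̄·Hᵀ + R = [700 12; 12 16]
step 0: K = P̄·Hᵀ·S⁻¹ = [163/1382 101/2764; 293/1382 -785/2764; 3/691 516/691]
step 0: x' = x̄ + K·y = [465/691, -207/691, -233/691]
step 0: P' = (I − K·H)·P̄ = [786/691 -711/691 101/691; -711/691 1168/691 -785/691; 101/691 -785/691 2064/691]
step 1: x̄ = F·x = [51/691, -157/691, -206/691]
step 1: P̄ = F·P·Fᵀ + Q = [3305/691 665/691 5199/691; 665/691 6841/691 -3079/691; 5199/691 -3079/691 17940/691]
step 1: y = z − H·x̄ = [1215/691, -485/691]
step 1: S = H·P̄·Hᵀ + R = [136708/691 24300/691; 24300/691 20704/691]
step 1: K = P̄·Hᵀ·S⁻¹ = [82449/810388 26682/202597; 172679/810388 -80797/202597; 6075/202597 168420/202597]
step 1: x' = x̄ + K·y = [129873/810388, 346339/810388, -167927/202597]
step 1: P' = (I − K·H)·P̄ = [1031597/810388 -1063969/810388 106728/202597; -1063969/810388 1725125/810388 -323188/202597; 106728/202597 -323188/202597 673680/202597]
step 2: x̄ = F·x = [822551/810388, -44653/810388, 779941/405194]
step 2: P̄ = F·P·Fᵀ + Q = [4486609/810388 648977/810388 3899903/405194; 648977/810388 7997201/810388 -1996597/405194; 3899903/405194 -1996597/405194 6445937/202597]
step 2: y = z − H·x̄ = [-568200/202597, -1185135/405194]
step 2: S = H·P̄·Hᵀ + R = [43975212/202597 9300896/202597; 9300896/202597 7256325/202597]
step 2: K = P̄·Hᵀ·S⁻¹ = [118275673/1148051372 78453953/574025686; 242331823/1148051372 -234278443/574025686; 9300896/287012843 243037631/287012843]
step 2: x' = x̄ + K·y = [187317527/574025686, 313782179/574025686, -184476713/287012843]
step 2: P' = (I − K·H)·P̄ = [1458849855/1148051372 -1510359499/1148051372 156907906/287012843; -1510359499/1148051372 2458211111/1148051372 -468556886/287012843; 156907906/287012843 -468556886/287012843 972150524/287012843]

step 0: x' = [465/691, -207/691, -233/691], P' = [786/691 -711/691 101/691; -711/691 1168/691 -785/691; 101/691 -785/691 2064/691]
step 1: x' = [129873/810388, 346339/810388, -167927/202597], P' = [1031597/810388 -1063969/810388 106728/202597; -1063969/810388 1725125/810388 -323188/202597; 106728/202597 -323188/202597 673680/202597]
step 2: x' = [187317527/574025686, 313782179/574025686, -184476713/287012843], P' = [1458849855/1148051372 -1510359499/1148051372 156907906/287012843; -1510359499/1148051372 2458211111/1148051372 -468556886/287012843; 156907906/287012843 -468556886/287012843 972150524/287012843]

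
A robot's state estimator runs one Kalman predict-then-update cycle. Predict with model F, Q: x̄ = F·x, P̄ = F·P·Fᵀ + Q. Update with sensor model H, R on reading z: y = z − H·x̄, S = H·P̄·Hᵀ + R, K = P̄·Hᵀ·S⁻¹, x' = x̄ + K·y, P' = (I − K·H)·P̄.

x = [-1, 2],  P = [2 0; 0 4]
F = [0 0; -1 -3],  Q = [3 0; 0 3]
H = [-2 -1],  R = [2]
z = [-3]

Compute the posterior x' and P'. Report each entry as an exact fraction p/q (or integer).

x' = [48/55, 53/55]
P' = [129/55 -246/55; -246/55 574/55]

x̄ = F·x = [0, -5]
P̄ = F·P·Fᵀ + Q = [3 0; 0 41]
y = z − H·x̄ = [-8]
S = H·P̄·Hᵀ + R = [55]
K = P̄·Hᵀ·S⁻¹ = [-6/55; -41/55]
x' = x̄ + K·y = [48/55, 53/55]
P' = (I − K·H)·P̄ = [129/55 -246/55; -246/55 574/55]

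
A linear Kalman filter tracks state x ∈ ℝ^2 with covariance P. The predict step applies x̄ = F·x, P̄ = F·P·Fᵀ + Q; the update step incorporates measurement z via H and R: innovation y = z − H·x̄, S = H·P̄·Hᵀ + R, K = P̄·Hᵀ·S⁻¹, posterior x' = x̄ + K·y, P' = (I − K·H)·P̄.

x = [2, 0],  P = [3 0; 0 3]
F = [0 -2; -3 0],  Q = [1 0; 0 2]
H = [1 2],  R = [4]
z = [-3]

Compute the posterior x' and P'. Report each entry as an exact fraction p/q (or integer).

x̄ = F·x = [0, -6]
P̄ = F·P·Fᵀ + Q = [13 0; 0 29]
y = z − H·x̄ = [9]
S = H·P̄·Hᵀ + R = [133]
K = P̄·Hᵀ·S⁻¹ = [13/133; 58/133]
x' = x̄ + K·y = [117/133, -276/133]
P' = (I − K·H)·P̄ = [1560/133 -754/133; -754/133 493/133]

x' = [117/133, -276/133]
P' = [1560/133 -754/133; -754/133 493/133]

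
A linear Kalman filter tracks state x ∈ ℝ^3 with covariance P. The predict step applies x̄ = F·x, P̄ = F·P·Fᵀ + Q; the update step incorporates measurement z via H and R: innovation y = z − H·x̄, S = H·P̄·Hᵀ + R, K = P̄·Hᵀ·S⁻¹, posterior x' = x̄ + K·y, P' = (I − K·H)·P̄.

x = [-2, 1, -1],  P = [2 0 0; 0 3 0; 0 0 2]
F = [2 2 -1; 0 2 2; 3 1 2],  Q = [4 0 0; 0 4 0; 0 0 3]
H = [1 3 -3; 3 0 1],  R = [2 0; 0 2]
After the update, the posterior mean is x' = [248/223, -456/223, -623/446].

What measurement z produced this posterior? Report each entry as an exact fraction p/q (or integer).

z = [-1, 2]

x̄ = F·x = [-1, 0, -7]
P̄ = F·P·Fᵀ + Q = [26 8 14; 8 24 14; 14 14 32]
S = H·P̄·Hᵀ + R = [244 -16; -16 352]
K = P̄·Hᵀ·S⁻¹ = [67/1338 1411/5352; 437/2676 1235/10704; -403/2676 2177/10704]
x' − x̄ = [471/223, -456/223, 2499/446] = K·y
y = (KᵀK)⁻¹·Kᵀ·(x' − x̄) = [-21, 12]
z = y + H·x̄ = [-21, 12] + [20, -10] = [-1, 2]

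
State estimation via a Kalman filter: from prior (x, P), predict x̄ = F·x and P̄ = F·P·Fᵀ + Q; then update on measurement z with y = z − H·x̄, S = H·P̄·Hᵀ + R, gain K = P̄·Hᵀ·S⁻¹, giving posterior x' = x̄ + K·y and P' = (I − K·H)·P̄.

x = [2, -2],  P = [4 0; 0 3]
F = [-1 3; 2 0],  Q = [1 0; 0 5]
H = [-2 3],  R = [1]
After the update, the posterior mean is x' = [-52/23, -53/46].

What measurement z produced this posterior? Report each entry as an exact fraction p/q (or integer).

x̄ = F·x = [-8, 4]
P̄ = F·P·Fᵀ + Q = [32 -8; -8 21]
S = H·P̄·Hᵀ + R = [414]
K = P̄·Hᵀ·S⁻¹ = [-44/207; 79/414]
x' − x̄ = [132/23, -237/46] = K·y
y = (KᵀK)⁻¹·Kᵀ·(x' − x̄) = [-27]
z = y + H·x̄ = [-27] + [28] = [1]

z = [1]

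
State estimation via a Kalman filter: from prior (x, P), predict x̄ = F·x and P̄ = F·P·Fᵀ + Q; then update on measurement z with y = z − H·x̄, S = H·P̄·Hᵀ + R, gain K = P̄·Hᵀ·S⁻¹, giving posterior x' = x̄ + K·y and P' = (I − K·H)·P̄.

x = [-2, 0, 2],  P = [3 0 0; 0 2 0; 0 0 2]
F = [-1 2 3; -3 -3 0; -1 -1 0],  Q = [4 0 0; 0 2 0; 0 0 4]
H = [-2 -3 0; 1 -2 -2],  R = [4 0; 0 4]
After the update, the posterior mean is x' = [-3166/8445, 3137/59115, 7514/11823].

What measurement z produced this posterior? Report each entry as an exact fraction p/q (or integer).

x̄ = F·x = [8, 6, 2]
P̄ = F·P·Fᵀ + Q = [33 -3 -1; -3 47 15; -1 15 9]
S = H·P̄·Hᵀ + R = [523 299; 299 397]
K = P̄·Hᵀ·S⁻¹ = [-2492/8445 2749/8445; -7811/59115 -13028/59115; -242/11823 -1277/11823]
x' − x̄ = [-70726/8445, -351553/59115, -16132/11823] = K·y
y = (KᵀK)⁻¹·Kᵀ·(x' − x̄) = [35, 6]
z = y + H·x̄ = [35, 6] + [-34, -8] = [1, -2]

z = [1, -2]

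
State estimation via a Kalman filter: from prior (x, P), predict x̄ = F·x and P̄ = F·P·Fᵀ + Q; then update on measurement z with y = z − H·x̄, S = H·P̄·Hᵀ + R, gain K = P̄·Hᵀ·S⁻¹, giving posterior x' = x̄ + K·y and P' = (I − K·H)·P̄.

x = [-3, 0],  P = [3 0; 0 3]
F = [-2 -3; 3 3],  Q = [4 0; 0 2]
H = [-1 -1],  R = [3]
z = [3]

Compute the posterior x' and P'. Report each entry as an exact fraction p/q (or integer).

x̄ = F·x = [6, -9]
P̄ = F·P·Fᵀ + Q = [43 -45; -45 56]
y = z − H·x̄ = [0]
S = H·P̄·Hᵀ + R = [12]
K = P̄·Hᵀ·S⁻¹ = [1/6; -11/12]
x' = x̄ + K·y = [6, -9]
P' = (I − K·H)·P̄ = [128/3 -259/6; -259/6 551/12]

x' = [6, -9]
P' = [128/3 -259/6; -259/6 551/12]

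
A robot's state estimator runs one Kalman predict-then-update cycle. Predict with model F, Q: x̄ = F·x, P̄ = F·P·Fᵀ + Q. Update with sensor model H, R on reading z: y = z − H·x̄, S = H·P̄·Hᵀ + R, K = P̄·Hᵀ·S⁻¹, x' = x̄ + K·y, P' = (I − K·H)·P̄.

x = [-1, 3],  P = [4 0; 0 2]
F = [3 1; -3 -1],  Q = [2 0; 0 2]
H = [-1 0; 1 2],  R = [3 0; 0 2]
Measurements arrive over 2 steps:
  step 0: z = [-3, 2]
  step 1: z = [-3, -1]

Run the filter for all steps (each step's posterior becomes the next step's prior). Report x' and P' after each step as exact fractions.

step 0: x̄ = F·x = [0, 0]
step 0: P̄ = F·P·Fᵀ + Q = [40 -38; -38 40]
step 0: y = z − H·x̄ = [-3, 2]
step 0: S = H·P̄·Hᵀ + R = [43 36; 36 50]
step 0: K = P̄·Hᵀ·S⁻¹ = [-352/427 -54/427; 194/427 219/427]
step 0: x' = x̄ + K·y = [948/427, -144/427]
step 0: P' = (I − K·H)·P̄ = [1056/427 -582/427; -582/427 510/427]
step 1: x̄ = F·x = [2700/427, -2700/427]
step 1: P̄ = F·P·Fᵀ + Q = [7376/427 -6522/427; -6522/427 7376/427]
step 1: y = z − H·x̄ = [1419/427, 2273/427]
step 1: S = H·P̄·Hᵀ + R = [8657/427 5668/427; 5668/427 11646/427]
step 1: K = P̄·Hᵀ·S⁻¹ = [-62968/80437 -8502/80437; 34318/80437 40141/80437]
step 1: x' = x̄ + K·y = [254106/80437, -180895/80437]
step 1: P' = (I − K·H)·P̄ = [188904/80437 -102954/80437; -102954/80437 91618/80437]

step 0: x' = [948/427, -144/427], P' = [1056/427 -582/427; -582/427 510/427]
step 1: x' = [254106/80437, -180895/80437], P' = [188904/80437 -102954/80437; -102954/80437 91618/80437]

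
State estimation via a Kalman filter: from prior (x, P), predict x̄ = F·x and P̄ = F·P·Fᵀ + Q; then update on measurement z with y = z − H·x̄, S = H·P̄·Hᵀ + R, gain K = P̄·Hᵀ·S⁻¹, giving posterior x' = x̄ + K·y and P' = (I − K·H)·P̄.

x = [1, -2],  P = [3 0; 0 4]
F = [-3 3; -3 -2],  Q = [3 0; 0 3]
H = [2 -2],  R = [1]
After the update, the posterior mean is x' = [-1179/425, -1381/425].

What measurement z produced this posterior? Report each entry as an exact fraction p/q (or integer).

z = [1]

x̄ = F·x = [-9, 1]
P̄ = F·P·Fᵀ + Q = [66 3; 3 46]
S = H·P̄·Hᵀ + R = [425]
K = P̄·Hᵀ·S⁻¹ = [126/425; -86/425]
x' − x̄ = [2646/425, -1806/425] = K·y
y = (KᵀK)⁻¹·Kᵀ·(x' − x̄) = [21]
z = y + H·x̄ = [21] + [-20] = [1]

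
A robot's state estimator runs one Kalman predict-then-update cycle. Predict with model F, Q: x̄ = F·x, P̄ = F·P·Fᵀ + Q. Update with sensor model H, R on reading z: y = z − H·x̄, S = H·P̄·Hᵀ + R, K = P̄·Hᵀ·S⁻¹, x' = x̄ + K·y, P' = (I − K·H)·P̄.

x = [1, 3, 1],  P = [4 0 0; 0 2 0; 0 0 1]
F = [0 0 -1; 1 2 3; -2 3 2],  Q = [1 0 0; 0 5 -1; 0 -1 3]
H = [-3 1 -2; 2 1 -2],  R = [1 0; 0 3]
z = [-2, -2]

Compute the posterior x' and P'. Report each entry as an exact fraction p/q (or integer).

x' = [-336/4171, 74689/8342, 23192/4171]
P' = [617/4171 -878/4171 -977/4171; -878/4171 176971/8342 44912/4171; -977/4171 44912/4171 24038/4171]

x̄ = F·x = [-1, 10, 9]
P̄ = F·P·Fᵀ + Q = [2 -3 -2; -3 26 9; -2 9 41]
y = z − H·x̄ = [3, 8]
S = H·P̄·Hᵀ + R = [167 141; 141 169]
K = P̄·Hᵀ·S⁻¹ = [-775/4171 770/4171; 2591/8342 -2063/8342; -233/4171 -1706/4171]
x' = x̄ + K·y = [-336/4171, 74689/8342, 23192/4171]
P' = (I − K·H)·P̄ = [617/4171 -878/4171 -977/4171; -878/4171 176971/8342 44912/4171; -977/4171 44912/4171 24038/4171]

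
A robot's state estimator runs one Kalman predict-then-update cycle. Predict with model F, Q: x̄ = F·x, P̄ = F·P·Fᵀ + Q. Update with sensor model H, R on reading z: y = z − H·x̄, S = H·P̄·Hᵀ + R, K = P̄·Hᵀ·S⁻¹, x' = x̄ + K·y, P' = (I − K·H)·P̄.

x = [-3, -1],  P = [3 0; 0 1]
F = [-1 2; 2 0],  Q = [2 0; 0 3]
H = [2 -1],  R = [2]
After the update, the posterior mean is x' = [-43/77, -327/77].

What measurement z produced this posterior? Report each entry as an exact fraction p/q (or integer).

x̄ = F·x = [1, -6]
P̄ = F·P·Fᵀ + Q = [9 -6; -6 15]
S = H·P̄·Hᵀ + R = [77]
K = P̄·Hᵀ·S⁻¹ = [24/77; -27/77]
x' − x̄ = [-120/77, 135/77] = K·y
y = (KᵀK)⁻¹·Kᵀ·(x' − x̄) = [-5]
z = y + H·x̄ = [-5] + [8] = [3]

z = [3]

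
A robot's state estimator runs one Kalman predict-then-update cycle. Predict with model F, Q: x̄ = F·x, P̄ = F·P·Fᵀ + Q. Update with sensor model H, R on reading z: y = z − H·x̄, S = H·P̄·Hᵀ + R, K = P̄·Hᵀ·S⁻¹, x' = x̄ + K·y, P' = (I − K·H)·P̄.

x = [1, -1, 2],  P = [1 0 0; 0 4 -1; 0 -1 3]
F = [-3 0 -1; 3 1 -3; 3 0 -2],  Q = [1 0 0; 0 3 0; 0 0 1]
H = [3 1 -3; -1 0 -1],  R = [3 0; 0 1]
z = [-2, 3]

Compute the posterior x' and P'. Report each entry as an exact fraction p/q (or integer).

x' = [-3532/2527, -407/133, -4288/2527]
P' = [4163/7581 -237/133 -1780/7581; -237/133 93/7 372/133; -1780/7581 372/133 6725/7581]

x̄ = F·x = [-5, -4, -1]
P̄ = F·P·Fᵀ + Q = [13 1 -3; 1 49 29; -3 29 22]
y = z − H·x̄ = [14, -3]
S = H·P̄·Hᵀ + R = [253 -3; -3 30]
K = P̄·Hᵀ·S⁻¹ = [480/2527 -2383/7581; -20/133 -135/133; -479/2527 -4945/7581]
x' = x̄ + K·y = [-3532/2527, -407/133, -4288/2527]
P' = (I − K·H)·P̄ = [4163/7581 -237/133 -1780/7581; -237/133 93/7 372/133; -1780/7581 372/133 6725/7581]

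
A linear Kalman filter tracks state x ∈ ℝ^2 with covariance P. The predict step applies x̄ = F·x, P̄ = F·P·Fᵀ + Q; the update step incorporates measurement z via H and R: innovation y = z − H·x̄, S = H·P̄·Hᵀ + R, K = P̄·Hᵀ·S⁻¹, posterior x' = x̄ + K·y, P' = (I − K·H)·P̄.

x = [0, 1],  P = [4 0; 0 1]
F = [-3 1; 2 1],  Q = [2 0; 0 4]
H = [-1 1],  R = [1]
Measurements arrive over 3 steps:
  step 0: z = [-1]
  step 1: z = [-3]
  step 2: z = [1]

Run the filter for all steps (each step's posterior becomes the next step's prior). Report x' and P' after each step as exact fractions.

step 0: x' = [169/107, 63/107], P' = [329/107 267/107; 267/107 311/107]
step 1: x' = [2162/4487, -10716/4487], P' = [11030/4487 9123/4487; 9123/4487 23299/8974]
step 2: x' = [-996053/307159, -682571/307159], P' = [1525001/614318 1267383/614318; 1267383/614318 1615109/614318]

step 0: x̄ = F·x = [1, 1]
step 0: P̄ = F·P·Fᵀ + Q = [39 -23; -23 21]
step 0: y = z − H·x̄ = [-1]
step 0: S = H·P̄·Hᵀ + R = [107]
step 0: K = P̄·Hᵀ·S⁻¹ = [-62/107; 44/107]
step 0: x' = x̄ + K·y = [169/107, 63/107]
step 0: P' = (I − K·H)·P̄ = [329/107 267/107; 267/107 311/107]
step 1: x̄ = F·x = [-444/107, 401/107]
step 1: P̄ = F·P·Fᵀ + Q = [1884/107 -1930/107; -1930/107 3123/107]
step 1: y = z − H·x̄ = [-1166/107]
step 1: S = H·P̄·Hᵀ + R = [8974/107]
step 1: K = P̄·Hᵀ·S⁻¹ = [-1907/4487; 5053/8974]
step 1: x' = x̄ + K·y = [2162/4487, -10716/4487]
step 1: P' = (I − K·H)·P̄ = [11030/4487 9123/4487; 9123/4487 23299/8974]
step 2: x̄ = F·x = [-17202/4487, -6392/4487]
step 2: P̄ = F·P·Fᵀ + Q = [130311/8974 -127307/8974; -127307/8974 220419/8974]
step 2: y = z − H·x̄ = [-6323/4487]
step 2: S = H·P̄·Hᵀ + R = [307159/4487]
step 2: K = P̄·Hᵀ·S⁻¹ = [-128809/307159; 173863/307159]
step 2: x' = x̄ + K·y = [-996053/307159, -682571/307159]
step 2: P' = (I − K·H)·P̄ = [1525001/614318 1267383/614318; 1267383/614318 1615109/614318]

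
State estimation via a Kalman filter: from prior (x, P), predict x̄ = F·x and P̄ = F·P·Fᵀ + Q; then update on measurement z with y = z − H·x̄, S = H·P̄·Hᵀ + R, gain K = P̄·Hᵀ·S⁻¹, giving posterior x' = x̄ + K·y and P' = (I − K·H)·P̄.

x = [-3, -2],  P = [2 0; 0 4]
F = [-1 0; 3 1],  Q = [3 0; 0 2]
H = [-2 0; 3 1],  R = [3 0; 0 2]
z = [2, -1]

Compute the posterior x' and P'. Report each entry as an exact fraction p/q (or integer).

x' = [-34/481, -713/481]
P' = [282/481 -792/481; -792/481 3084/481]

x̄ = F·x = [3, -11]
P̄ = F·P·Fᵀ + Q = [5 -6; -6 24]
y = z − H·x̄ = [8, 1]
S = H·P̄·Hᵀ + R = [23 -18; -18 35]
K = P̄·Hᵀ·S⁻¹ = [-188/481 27/481; 528/481 354/481]
x' = x̄ + K·y = [-34/481, -713/481]
P' = (I − K·H)·P̄ = [282/481 -792/481; -792/481 3084/481]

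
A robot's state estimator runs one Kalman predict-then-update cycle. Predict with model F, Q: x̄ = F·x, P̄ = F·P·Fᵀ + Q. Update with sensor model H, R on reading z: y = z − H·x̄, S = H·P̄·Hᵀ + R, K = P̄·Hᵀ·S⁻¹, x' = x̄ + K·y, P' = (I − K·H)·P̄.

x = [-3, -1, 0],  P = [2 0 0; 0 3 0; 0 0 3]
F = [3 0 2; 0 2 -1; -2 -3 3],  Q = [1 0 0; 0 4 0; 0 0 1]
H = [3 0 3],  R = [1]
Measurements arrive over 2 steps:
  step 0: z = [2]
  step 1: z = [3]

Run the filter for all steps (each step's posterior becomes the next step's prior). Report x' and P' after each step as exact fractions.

step 0: x' = [-8373/955, -2108/955, 9009/955], P' = [17284/955 5259/955 -17247/955; 5259/955 8344/955 -5292/955; -17247/955 -5292/955 17316/955]
step 1: x' = [551754/4338289, 10317110/4338289, 201504/228331], P' = [20825758/4338289 -13758894/4338289 -1100451/228331; -13758894/4338289 46289069/4338289 714801/228331; -1100451/228331 714801/228331 1130174/228331]

step 0: x̄ = F·x = [-9, -2, 9]
step 0: P̄ = F·P·Fᵀ + Q = [31 -6 6; -6 19 -27; 6 -27 63]
step 0: y = z − H·x̄ = [2]
step 0: S = H·P̄·Hᵀ + R = [955]
step 0: K = P̄·Hᵀ·S⁻¹ = [111/955; -99/955; 207/955]
step 0: x' = x̄ + K·y = [-8373/955, -2108/955, 9009/955]
step 0: P' = (I − K·H)·P̄ = [17284/955 5259/955 -17247/955; 5259/955 8344/955 -5292/955; -17247/955 -5292/955 17316/955]
step 1: x̄ = F·x = [-7101/955, -2645/191, 50097/955]
step 1: P̄ = F·P·Fᵀ + Q = [18811/955 5499/191 -101622/955; 5499/191 15136/191 -41034/191; -101622/955 -41034/191 666359/955]
step 1: y = z − H·x̄ = [-126123/955]
step 1: S = H·P̄·Hᵀ + R = [4338289/955]
step 1: K = P̄·Hᵀ·S⁻¹ = [-248433/4338289; -533025/4338289; 89169/228331]
step 1: x' = x̄ + K·y = [551754/4338289, 10317110/4338289, 201504/228331]
step 1: P' = (I − K·H)·P̄ = [20825758/4338289 -13758894/4338289 -1100451/228331; -13758894/4338289 46289069/4338289 714801/228331; -1100451/228331 714801/228331 1130174/228331]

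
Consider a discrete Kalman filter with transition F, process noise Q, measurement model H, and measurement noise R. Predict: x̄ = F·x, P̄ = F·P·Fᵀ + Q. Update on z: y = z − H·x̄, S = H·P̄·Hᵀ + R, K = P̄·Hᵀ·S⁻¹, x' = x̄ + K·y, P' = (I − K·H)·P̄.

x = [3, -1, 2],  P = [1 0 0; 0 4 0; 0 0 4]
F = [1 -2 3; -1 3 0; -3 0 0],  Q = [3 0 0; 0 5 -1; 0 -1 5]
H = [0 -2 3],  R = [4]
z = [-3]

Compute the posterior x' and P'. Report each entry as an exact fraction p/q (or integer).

x' = [1753/137, -1290/137, -1005/137]
P' = [13663/274 -1826/137 -1190/137; -1826/137 2712/137 1756/137; -1190/137 1756/137 1196/137]

x̄ = F·x = [11, -6, -9]
P̄ = F·P·Fᵀ + Q = [56 -25 -3; -25 42 2; -3 2 14]
y = z − H·x̄ = [12]
S = H·P̄·Hᵀ + R = [274]
K = P̄·Hᵀ·S⁻¹ = [41/274; -39/137; 19/137]
x' = x̄ + K·y = [1753/137, -1290/137, -1005/137]
P' = (I − K·H)·P̄ = [13663/274 -1826/137 -1190/137; -1826/137 2712/137 1756/137; -1190/137 1756/137 1196/137]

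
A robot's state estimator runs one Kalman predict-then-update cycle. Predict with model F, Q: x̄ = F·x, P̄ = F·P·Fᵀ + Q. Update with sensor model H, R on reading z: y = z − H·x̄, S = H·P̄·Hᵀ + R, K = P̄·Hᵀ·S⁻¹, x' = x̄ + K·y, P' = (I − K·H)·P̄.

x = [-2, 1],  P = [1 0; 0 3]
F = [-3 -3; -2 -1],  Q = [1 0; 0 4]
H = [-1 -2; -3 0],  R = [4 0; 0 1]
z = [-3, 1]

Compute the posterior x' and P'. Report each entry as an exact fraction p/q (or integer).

x' = [-2595/8029, 13329/8029]
P' = [876/8029 -304/8029; -304/8029 6778/8029]

x̄ = F·x = [3, 3]
P̄ = F·P·Fᵀ + Q = [37 15; 15 11]
y = z − H·x̄ = [6, 10]
S = H·P̄·Hᵀ + R = [145 201; 201 334]
K = P̄·Hᵀ·S⁻¹ = [-67/8029 -2628/8029; -3313/8029 912/8029]
x' = x̄ + K·y = [-2595/8029, 13329/8029]
P' = (I − K·H)·P̄ = [876/8029 -304/8029; -304/8029 6778/8029]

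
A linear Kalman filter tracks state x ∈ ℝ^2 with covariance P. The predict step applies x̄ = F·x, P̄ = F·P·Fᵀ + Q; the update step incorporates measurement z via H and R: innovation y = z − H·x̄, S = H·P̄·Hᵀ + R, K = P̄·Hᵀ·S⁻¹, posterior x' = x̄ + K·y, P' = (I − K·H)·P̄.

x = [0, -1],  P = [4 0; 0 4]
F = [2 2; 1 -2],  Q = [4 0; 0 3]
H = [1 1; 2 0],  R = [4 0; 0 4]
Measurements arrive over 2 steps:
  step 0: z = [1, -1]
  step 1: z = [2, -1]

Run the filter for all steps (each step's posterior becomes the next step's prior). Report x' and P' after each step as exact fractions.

step 0: x' = [-104/191, 299/191], P' = [908/955 -796/955; -796/955 3912/955]
step 1: x' = [-32864/108259, 148470/108259], P' = [306100/324777 -96044/108259; -96044/108259 428760/108259]

step 0: x̄ = F·x = [-2, 2]
step 0: P̄ = F·P·Fᵀ + Q = [36 -8; -8 23]
step 0: y = z − H·x̄ = [1, 3]
step 0: S = H·P̄·Hᵀ + R = [47 56; 56 148]
step 0: K = P̄·Hᵀ·S⁻¹ = [28/955 454/955; 779/955 -398/955]
step 0: x' = x̄ + K·y = [-104/191, 299/191]
step 0: P' = (I − K·H)·P̄ = [908/955 -796/955; -796/955 3912/955]
step 1: x̄ = F·x = [390/191, -702/191]
step 1: P̄ = F·P·Fᵀ + Q = [16732/955 -2448/191; -2448/191 4521/191]
step 1: y = z − H·x̄ = [694/191, -971/191]
step 1: S = H·P̄·Hᵀ + R = [18677/955 8984/955; 8984/955 70748/955]
step 1: K = P̄·Hᵀ·S⁻¹ = [4492/324777 153050/324777; 83179/108259 -48022/108259]
step 1: x' = x̄ + K·y = [-32864/108259, 148470/108259]
step 1: P' = (I − K·H)·P̄ = [306100/324777 -96044/108259; -96044/108259 428760/108259]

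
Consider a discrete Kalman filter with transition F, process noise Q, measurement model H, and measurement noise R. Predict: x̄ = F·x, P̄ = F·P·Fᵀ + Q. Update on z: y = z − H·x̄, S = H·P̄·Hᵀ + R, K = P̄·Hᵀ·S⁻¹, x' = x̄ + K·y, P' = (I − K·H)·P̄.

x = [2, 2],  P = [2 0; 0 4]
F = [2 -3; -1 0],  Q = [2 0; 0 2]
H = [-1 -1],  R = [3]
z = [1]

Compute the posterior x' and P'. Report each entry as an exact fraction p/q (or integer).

x' = [4/5, -2]
P' = [34/5 -4; -4 4]

x̄ = F·x = [-2, -2]
P̄ = F·P·Fᵀ + Q = [46 -4; -4 4]
y = z − H·x̄ = [-3]
S = H·P̄·Hᵀ + R = [45]
K = P̄·Hᵀ·S⁻¹ = [-14/15; 0]
x' = x̄ + K·y = [4/5, -2]
P' = (I − K·H)·P̄ = [34/5 -4; -4 4]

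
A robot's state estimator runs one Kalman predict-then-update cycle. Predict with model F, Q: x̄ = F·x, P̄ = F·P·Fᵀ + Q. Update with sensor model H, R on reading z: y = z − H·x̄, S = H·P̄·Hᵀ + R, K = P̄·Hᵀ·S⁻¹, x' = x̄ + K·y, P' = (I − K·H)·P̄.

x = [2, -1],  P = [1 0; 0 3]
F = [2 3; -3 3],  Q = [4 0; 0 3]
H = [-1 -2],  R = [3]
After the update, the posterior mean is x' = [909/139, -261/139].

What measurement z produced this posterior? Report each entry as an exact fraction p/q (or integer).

x̄ = F·x = [1, -9]
P̄ = F·P·Fᵀ + Q = [35 21; 21 39]
S = H·P̄·Hᵀ + R = [278]
K = P̄·Hᵀ·S⁻¹ = [-77/278; -99/278]
x' − x̄ = [770/139, 990/139] = K·y
y = (KᵀK)⁻¹·Kᵀ·(x' − x̄) = [-20]
z = y + H·x̄ = [-20] + [17] = [-3]

z = [-3]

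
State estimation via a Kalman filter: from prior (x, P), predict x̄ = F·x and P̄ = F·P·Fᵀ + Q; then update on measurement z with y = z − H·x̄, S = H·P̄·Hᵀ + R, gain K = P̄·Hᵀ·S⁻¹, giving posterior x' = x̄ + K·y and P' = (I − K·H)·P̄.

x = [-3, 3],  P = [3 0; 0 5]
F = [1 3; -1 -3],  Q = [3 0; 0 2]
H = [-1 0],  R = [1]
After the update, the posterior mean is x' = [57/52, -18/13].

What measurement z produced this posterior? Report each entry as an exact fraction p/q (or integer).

z = [-1]

x̄ = F·x = [6, -6]
P̄ = F·P·Fᵀ + Q = [51 -48; -48 50]
S = H·P̄·Hᵀ + R = [52]
K = P̄·Hᵀ·S⁻¹ = [-51/52; 12/13]
x' − x̄ = [-255/52, 60/13] = K·y
y = (KᵀK)⁻¹·Kᵀ·(x' − x̄) = [5]
z = y + H·x̄ = [5] + [-6] = [-1]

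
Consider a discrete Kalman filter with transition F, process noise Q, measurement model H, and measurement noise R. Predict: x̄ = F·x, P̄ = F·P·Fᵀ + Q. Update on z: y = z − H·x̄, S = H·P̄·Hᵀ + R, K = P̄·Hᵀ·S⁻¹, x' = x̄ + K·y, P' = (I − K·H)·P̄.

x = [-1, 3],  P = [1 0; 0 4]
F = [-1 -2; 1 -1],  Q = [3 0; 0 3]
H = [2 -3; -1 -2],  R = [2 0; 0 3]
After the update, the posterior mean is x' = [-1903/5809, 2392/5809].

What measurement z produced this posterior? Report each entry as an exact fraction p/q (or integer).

z = [-2, -1]

x̄ = F·x = [-5, -4]
P̄ = F·P·Fᵀ + Q = [20 7; 7 8]
S = H·P̄·Hᵀ + R = [70 1; 1 83]
K = P̄·Hᵀ·S⁻¹ = [1611/5809 -2399/5809; -807/5809 -1600/5809]
x' − x̄ = [27142/5809, 25628/5809] = K·y
y = (KᵀK)⁻¹·Kᵀ·(x' − x̄) = [-4, -14]
z = y + H·x̄ = [-4, -14] + [2, 13] = [-2, -1]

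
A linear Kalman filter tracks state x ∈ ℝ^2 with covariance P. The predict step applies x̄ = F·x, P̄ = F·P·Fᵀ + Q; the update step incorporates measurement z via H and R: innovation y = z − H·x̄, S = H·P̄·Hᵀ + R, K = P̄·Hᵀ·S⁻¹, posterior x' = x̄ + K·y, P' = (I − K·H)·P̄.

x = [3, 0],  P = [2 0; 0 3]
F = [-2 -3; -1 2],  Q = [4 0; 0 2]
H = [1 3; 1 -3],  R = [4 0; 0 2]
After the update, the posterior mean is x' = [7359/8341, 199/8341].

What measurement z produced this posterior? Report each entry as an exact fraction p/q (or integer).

x̄ = F·x = [-6, -3]
P̄ = F·P·Fᵀ + Q = [39 -14; -14 16]
S = H·P̄·Hᵀ + R = [103 -105; -105 269]
K = P̄·Hᵀ·S⁻¹ = [3849/8341 4014/8341; 1318/8341 -1408/8341]
x' − x̄ = [57405/8341, 25222/8341] = K·y
y = (KᵀK)⁻¹·Kᵀ·(x' − x̄) = [17, -2]
z = y + H·x̄ = [17, -2] + [-15, 3] = [2, 1]

z = [2, 1]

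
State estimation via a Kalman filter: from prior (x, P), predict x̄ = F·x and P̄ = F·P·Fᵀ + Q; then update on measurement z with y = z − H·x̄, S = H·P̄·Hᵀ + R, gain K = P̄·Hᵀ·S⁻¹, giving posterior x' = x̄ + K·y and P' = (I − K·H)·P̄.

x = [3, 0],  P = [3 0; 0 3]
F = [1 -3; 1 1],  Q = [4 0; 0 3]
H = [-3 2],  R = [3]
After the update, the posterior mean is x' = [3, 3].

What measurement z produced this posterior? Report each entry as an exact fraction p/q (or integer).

z = [-3]

x̄ = F·x = [3, 3]
P̄ = F·P·Fᵀ + Q = [34 -6; -6 9]
S = H·P̄·Hᵀ + R = [417]
K = P̄·Hᵀ·S⁻¹ = [-38/139; 12/139]
x' − x̄ = [0, 0] = K·y
y = (KᵀK)⁻¹·Kᵀ·(x' − x̄) = [0]
z = y + H·x̄ = [0] + [-3] = [-3]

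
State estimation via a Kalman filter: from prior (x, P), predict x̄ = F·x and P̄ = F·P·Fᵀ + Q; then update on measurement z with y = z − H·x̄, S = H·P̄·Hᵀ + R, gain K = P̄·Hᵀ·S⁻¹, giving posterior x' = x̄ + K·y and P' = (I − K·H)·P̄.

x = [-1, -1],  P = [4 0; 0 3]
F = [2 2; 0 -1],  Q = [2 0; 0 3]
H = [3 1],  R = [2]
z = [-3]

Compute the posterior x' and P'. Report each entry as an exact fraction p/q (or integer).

x' = [-148/121, 73/121]
P' = [102/121 -222/121; -222/121 654/121]

x̄ = F·x = [-4, 1]
P̄ = F·P·Fᵀ + Q = [30 -6; -6 6]
y = z − H·x̄ = [8]
S = H·P̄·Hᵀ + R = [242]
K = P̄·Hᵀ·S⁻¹ = [42/121; -6/121]
x' = x̄ + K·y = [-148/121, 73/121]
P' = (I − K·H)·P̄ = [102/121 -222/121; -222/121 654/121]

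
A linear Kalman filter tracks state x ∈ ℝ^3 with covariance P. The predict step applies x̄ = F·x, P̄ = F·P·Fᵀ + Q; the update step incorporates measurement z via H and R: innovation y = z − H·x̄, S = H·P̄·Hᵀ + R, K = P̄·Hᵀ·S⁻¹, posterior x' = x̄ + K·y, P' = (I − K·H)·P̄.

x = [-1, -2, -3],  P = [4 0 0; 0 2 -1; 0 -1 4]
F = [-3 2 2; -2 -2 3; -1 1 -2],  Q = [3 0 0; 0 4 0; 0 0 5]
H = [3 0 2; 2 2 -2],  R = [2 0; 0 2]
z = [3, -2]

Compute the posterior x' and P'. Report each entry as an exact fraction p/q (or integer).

x' = [-405699/320323, 1164063/320323, 1085463/320323]
P' = [359654/320323 -799438/320323 -471270/320323; -799438/320323 2069098/320323 1188375/320323; -471270/320323 1188375/320323 764173/320323]

x̄ = F·x = [-7, -3, 5]
P̄ = F·P·Fᵀ + Q = [55 38 2; 38 76 -27; 2 -27 31]
y = z − H·x̄ = [14, 28]
S = H·P̄·Hᵀ + R = [645 322; 322 1154]
K = P̄·Hᵀ·S⁻¹ = [68211/320323 31486/320323; -10782/320323 81285/320323; 57268/320323 -47068/320323]
x' = x̄ + K·y = [-405699/320323, 1164063/320323, 1085463/320323]
P' = (I − K·H)·P̄ = [359654/320323 -799438/320323 -471270/320323; -799438/320323 2069098/320323 1188375/320323; -471270/320323 1188375/320323 764173/320323]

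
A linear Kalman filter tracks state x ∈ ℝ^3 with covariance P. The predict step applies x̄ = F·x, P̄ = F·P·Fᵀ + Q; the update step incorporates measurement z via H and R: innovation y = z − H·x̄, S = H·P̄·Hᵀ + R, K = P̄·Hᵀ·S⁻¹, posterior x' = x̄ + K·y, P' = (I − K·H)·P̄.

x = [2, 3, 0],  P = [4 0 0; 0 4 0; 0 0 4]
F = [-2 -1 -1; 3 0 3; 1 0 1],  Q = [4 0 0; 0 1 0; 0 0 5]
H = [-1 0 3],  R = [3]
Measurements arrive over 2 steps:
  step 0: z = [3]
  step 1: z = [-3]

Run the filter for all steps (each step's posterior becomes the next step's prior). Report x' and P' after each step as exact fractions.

step 0: x̄ = F·x = [-7, 6, 2]
step 0: P̄ = F·P·Fᵀ + Q = [28 -36 -12; -36 73 24; -12 24 13]
step 0: y = z − H·x̄ = [-10]
step 0: S = H·P̄·Hᵀ + R = [220]
step 0: K = P̄·Hᵀ·S⁻¹ = [-16/55; 27/55; 51/220]
step 0: x' = x̄ + K·y = [-45/11, 12/11, -7/22]
step 0: P' = (I − K·H)·P̄ = [516/55 -252/55 156/55; -252/55 1099/55 -57/55; 156/55 -57/55 259/220]
step 1: x̄ = F·x = [163/22, -291/22, -97/22]
step 1: P̄ = F·P·Fᵀ + Q = [11799/220 -15069/220 -5023/220; -15069/220 32359/220 10713/220; -5023/220 10713/220 4671/220]
step 1: y = z − H·x̄ = [194/11]
step 1: S = H·P̄·Hᵀ + R = [21159/55]
step 1: K = P̄·Hᵀ·S⁻¹ = [-2239/7053; 3934/7053; 4759/21159]
step 1: x' = x̄ + K·y = [25537/14106, -47821/14106, -18721/42318]
step 1: P' = (I − K·H)·P̄ = [139763/9404 -3533/9404 130807/28212; -3533/9404 257647/9404 12203/28212; 130807/28212 12203/28212 149843/84636]

step 0: x' = [-45/11, 12/11, -7/22], P' = [516/55 -252/55 156/55; -252/55 1099/55 -57/55; 156/55 -57/55 259/220]
step 1: x' = [25537/14106, -47821/14106, -18721/42318], P' = [139763/9404 -3533/9404 130807/28212; -3533/9404 257647/9404 12203/28212; 130807/28212 12203/28212 149843/84636]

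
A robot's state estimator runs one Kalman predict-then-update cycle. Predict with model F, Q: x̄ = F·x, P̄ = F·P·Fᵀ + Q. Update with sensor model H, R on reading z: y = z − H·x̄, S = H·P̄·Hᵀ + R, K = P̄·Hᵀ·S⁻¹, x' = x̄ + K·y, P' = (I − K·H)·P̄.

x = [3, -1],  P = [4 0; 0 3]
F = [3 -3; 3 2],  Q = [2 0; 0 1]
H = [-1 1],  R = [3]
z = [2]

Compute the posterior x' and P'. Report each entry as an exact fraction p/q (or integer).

x' = [643/81, 784/81]
P' = [3056/81 2915/81; 2915/81 3008/81]

x̄ = F·x = [12, 7]
P̄ = F·P·Fᵀ + Q = [65 18; 18 49]
y = z − H·x̄ = [7]
S = H·P̄·Hᵀ + R = [81]
K = P̄·Hᵀ·S⁻¹ = [-47/81; 31/81]
x' = x̄ + K·y = [643/81, 784/81]
P' = (I − K·H)·P̄ = [3056/81 2915/81; 2915/81 3008/81]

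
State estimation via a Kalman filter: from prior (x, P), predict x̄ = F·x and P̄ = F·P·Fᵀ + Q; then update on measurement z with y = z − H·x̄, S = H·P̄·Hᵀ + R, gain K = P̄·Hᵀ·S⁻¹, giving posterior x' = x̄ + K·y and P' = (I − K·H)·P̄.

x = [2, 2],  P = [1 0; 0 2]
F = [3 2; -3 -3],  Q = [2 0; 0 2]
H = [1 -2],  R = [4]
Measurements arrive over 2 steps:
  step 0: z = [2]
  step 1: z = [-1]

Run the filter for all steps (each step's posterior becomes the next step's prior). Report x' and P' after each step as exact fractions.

step 0: x' = [278/223, -148/223], P' = [516/223 136/223; 136/223 226/223]
step 1: x' = [1483/4387, 24874/39483], P' = [10020/4387 2376/4387; 2376/4387 37876/39483]

step 0: x̄ = F·x = [10, -12]
step 0: P̄ = F·P·Fᵀ + Q = [19 -21; -21 29]
step 0: y = z − H·x̄ = [-32]
step 0: S = H·P̄·Hᵀ + R = [223]
step 0: K = P̄·Hᵀ·S⁻¹ = [61/223; -79/223]
step 0: x' = x̄ + K·y = [278/223, -148/223]
step 0: P' = (I − K·H)·P̄ = [516/223 136/223; 136/223 226/223]
step 1: x̄ = F·x = [538/223, -390/223]
step 1: P̄ = F·P·Fᵀ + Q = [7626/223 -8040/223; -8040/223 9572/223]
step 1: y = z − H·x̄ = [-1541/223]
step 1: S = H·P̄·Hᵀ + R = [78966/223]
step 1: K = P̄·Hᵀ·S⁻¹ = [1317/4387; -13592/39483]
step 1: x' = x̄ + K·y = [1483/4387, 24874/39483]
step 1: P' = (I − K·H)·P̄ = [10020/4387 2376/4387; 2376/4387 37876/39483]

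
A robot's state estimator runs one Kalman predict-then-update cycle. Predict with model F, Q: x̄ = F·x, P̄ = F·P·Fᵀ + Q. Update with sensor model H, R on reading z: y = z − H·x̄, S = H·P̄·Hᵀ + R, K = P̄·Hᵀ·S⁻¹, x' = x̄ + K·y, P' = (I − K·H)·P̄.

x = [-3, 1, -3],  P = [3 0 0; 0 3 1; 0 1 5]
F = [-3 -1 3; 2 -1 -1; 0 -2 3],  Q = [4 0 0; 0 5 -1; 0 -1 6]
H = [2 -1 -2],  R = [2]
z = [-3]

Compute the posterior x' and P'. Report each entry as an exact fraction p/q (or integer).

x' = [-937/91, 257/91, -134/13]
P' = [11093/273 -750/91 1732/39; -750/91 870/91 -166/13; 1732/39 -166/13 1982/39]

x̄ = F·x = [-1, -4, -11]
P̄ = F·P·Fᵀ + Q = [73 -32 42; -32 27 -11; 42 -11 51]
y = z − H·x̄ = [-27]
S = H·P̄·Hᵀ + R = [273]
K = P̄·Hᵀ·S⁻¹ = [94/273; -23/91; -1/39]
x' = x̄ + K·y = [-937/91, 257/91, -134/13]
P' = (I − K·H)·P̄ = [11093/273 -750/91 1732/39; -750/91 870/91 -166/13; 1732/39 -166/13 1982/39]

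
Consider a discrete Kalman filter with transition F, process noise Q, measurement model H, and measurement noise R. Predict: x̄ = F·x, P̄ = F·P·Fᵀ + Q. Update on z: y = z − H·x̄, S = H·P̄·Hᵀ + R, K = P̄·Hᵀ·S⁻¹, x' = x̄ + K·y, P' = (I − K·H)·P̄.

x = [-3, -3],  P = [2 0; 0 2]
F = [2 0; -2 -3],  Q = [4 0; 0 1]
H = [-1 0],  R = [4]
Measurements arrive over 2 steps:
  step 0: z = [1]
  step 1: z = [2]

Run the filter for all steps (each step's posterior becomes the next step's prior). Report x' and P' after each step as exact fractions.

step 0: x̄ = F·x = [-6, 15]
step 0: P̄ = F·P·Fᵀ + Q = [12 -8; -8 27]
step 0: y = z − H·x̄ = [-5]
step 0: S = H·P̄·Hᵀ + R = [16]
step 0: K = P̄·Hᵀ·S⁻¹ = [-3/4; 1/2]
step 0: x' = x̄ + K·y = [-9/4, 25/2]
step 0: P' = (I − K·H)·P̄ = [3 -2; -2 23]
step 1: x̄ = F·x = [-9/2, -33]
step 1: P̄ = F·P·Fᵀ + Q = [16 0; 0 196]
step 1: y = z − H·x̄ = [-5/2]
step 1: S = H·P̄·Hᵀ + R = [20]
step 1: K = P̄·Hᵀ·S⁻¹ = [-4/5; 0]
step 1: x' = x̄ + K·y = [-5/2, -33]
step 1: P' = (I − K·H)·P̄ = [16/5 0; 0 196]

step 0: x' = [-9/4, 25/2], P' = [3 -2; -2 23]
step 1: x' = [-5/2, -33], P' = [16/5 0; 0 196]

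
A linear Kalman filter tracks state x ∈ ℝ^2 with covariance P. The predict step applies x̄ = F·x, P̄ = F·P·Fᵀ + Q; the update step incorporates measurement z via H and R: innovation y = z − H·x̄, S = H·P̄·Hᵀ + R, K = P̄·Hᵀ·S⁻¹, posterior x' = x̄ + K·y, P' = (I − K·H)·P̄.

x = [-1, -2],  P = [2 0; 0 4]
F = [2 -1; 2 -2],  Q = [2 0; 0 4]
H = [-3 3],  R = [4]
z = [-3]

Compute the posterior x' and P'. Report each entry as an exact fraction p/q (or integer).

x' = [-27/47, -68/47]
P' = [640/47 644/47; 644/47 668/47]

x̄ = F·x = [0, 2]
P̄ = F·P·Fᵀ + Q = [14 16; 16 28]
y = z − H·x̄ = [-9]
S = H·P̄·Hᵀ + R = [94]
K = P̄·Hᵀ·S⁻¹ = [3/47; 18/47]
x' = x̄ + K·y = [-27/47, -68/47]
P' = (I − K·H)·P̄ = [640/47 644/47; 644/47 668/47]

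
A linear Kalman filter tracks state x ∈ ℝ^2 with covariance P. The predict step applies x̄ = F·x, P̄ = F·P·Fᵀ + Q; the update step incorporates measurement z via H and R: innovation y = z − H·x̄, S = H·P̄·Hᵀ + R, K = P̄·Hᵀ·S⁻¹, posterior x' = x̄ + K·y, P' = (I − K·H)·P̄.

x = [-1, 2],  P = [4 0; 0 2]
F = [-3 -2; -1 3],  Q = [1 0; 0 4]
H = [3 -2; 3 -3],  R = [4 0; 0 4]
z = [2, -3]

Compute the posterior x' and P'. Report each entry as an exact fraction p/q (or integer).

x̄ = F·x = [-1, 7]
P̄ = F·P·Fᵀ + Q = [45 0; 0 26]
y = z − H·x̄ = [19, 21]
S = H·P̄·Hᵀ + R = [513 561; 561 643]
K = P̄·Hᵀ·S⁻¹ = [615/841 -360/841; 5161/7569 -1807/2523]
x' = x̄ + K·y = [3284/841, 37201/7569]
P' = (I − K·H)·P̄ = [3420/841 3900/841; 3900/841 42328/7569]

x' = [3284/841, 37201/7569]
P' = [3420/841 3900/841; 3900/841 42328/7569]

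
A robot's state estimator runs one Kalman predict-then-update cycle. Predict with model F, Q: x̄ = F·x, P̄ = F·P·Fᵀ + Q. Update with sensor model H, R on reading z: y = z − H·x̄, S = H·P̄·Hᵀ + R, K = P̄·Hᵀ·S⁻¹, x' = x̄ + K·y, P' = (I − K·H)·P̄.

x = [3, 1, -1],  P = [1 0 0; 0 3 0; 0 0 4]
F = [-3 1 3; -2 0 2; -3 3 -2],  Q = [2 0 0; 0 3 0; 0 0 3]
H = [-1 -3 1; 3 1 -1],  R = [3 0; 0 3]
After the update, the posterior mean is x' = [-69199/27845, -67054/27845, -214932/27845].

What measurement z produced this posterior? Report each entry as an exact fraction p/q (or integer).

x̄ = F·x = [-11, -8, -4]
P̄ = F·P·Fᵀ + Q = [50 30 -6; 30 23 -10; -6 -10 55]
S = H·P̄·Hᵀ + R = [567 -638; -638 767]
K = P̄·Hᵀ·S⁻¹ = [6686/27845 12314/27845; -5129/27845 199/27845; 16843/27845 10997/27845]
x' − x̄ = [237096/27845, 155706/27845, -103552/27845] = K·y
y = (KᵀK)⁻¹·Kᵀ·(x' − x̄) = [-29, 35]
z = y + H·x̄ = [-29, 35] + [31, -37] = [2, -2]

z = [2, -2]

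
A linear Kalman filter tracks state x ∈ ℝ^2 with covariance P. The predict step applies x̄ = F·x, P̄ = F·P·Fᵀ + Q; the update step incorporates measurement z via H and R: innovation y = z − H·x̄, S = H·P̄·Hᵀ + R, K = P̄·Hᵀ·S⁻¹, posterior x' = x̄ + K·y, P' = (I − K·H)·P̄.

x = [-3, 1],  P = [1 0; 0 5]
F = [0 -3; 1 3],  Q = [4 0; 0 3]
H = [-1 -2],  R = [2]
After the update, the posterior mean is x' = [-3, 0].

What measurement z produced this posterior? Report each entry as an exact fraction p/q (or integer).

z = [3]

x̄ = F·x = [-3, 0]
P̄ = F·P·Fᵀ + Q = [49 -45; -45 49]
S = H·P̄·Hᵀ + R = [67]
K = P̄·Hᵀ·S⁻¹ = [41/67; -53/67]
x' − x̄ = [0, 0] = K·y
y = (KᵀK)⁻¹·Kᵀ·(x' − x̄) = [0]
z = y + H·x̄ = [0] + [3] = [3]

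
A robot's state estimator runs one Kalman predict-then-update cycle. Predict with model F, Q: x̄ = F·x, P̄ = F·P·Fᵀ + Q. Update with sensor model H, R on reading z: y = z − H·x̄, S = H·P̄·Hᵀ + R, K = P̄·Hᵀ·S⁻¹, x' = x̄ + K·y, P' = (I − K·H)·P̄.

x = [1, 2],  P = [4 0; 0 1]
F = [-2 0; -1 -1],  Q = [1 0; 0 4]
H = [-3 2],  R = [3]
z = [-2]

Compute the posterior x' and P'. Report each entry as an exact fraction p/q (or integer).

x̄ = F·x = [-2, -3]
P̄ = F·P·Fᵀ + Q = [17 8; 8 9]
y = z − H·x̄ = [-2]
S = H·P̄·Hᵀ + R = [96]
K = P̄·Hᵀ·S⁻¹ = [-35/96; -1/16]
x' = x̄ + K·y = [-61/48, -23/8]
P' = (I − K·H)·P̄ = [407/96 93/16; 93/16 69/8]

x' = [-61/48, -23/8]
P' = [407/96 93/16; 93/16 69/8]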